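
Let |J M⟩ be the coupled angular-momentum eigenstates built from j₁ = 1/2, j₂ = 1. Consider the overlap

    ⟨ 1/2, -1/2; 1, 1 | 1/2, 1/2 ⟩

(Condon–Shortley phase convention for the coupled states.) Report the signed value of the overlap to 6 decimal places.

-0.816497

triangle: 1!×0!×1!/3! = 1/6
(j±m)!: 0!×1!×2!×0!×1!×0! = 2
prefactor² = (2J+1)×Δ×N² = 2/3
  k=1: −1/(1!×0!×0!×1!×0!×0!) = -1
Σ = -1  ⇒  CG² = 2/3×(-1)² = 2/3
CG = −√(2/3) = -0.816497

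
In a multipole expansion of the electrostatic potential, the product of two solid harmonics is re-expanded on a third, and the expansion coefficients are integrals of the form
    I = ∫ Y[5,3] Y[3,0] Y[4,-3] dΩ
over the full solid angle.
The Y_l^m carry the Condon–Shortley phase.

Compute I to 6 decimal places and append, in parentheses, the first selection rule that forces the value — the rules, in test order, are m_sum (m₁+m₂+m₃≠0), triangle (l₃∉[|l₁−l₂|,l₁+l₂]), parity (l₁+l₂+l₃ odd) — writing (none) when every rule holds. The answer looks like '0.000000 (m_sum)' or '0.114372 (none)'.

0.103862 (none)

m-sum 0 ✓  L=12 even ✓  2≤4≤8 ✓
Π(2lᵢ+1) = 11×7×9 = 693
triangle coeff Δ(5,3,4) = 1/180180
Σ_t [1,3]: t=1:−1/576 t=2:+1/144 t=3:−1/576 = 1/288
(3j)²=20/1001 [(5 3 4; 0 0 0)], sign=+1
Σ_t [1,2]: t=1:−1/1440 t=2:+1/2880 = -1/2880
(3j)²=7/715 [(5 3 4; 3 0 -3)], sign=+1
⇒ 4πI² = 252/1859
I = (+1)√(252/1859/(4π)) = 0.10386175
No selection rule forces the value: the integral is nonzero (none).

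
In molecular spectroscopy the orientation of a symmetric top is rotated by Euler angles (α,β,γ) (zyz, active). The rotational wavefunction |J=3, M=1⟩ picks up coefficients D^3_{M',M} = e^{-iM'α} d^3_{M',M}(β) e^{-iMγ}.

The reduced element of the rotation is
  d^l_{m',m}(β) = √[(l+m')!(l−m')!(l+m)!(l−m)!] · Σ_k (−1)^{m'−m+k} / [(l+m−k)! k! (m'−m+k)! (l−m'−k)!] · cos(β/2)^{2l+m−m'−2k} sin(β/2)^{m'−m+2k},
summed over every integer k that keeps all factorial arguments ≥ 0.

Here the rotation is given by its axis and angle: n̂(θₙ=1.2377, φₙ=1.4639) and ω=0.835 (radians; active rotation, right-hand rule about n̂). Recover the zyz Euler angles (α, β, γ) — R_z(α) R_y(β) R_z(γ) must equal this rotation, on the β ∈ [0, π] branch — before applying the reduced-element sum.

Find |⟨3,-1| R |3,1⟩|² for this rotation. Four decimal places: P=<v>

Axis–angle → zyz. n̂ = (sinθₙcosφₙ, sinθₙsinφₙ, cosθₙ) = (+0.100828, +0.939640, +0.326971), ω = 0.8350.
R = I cosω + sinω [n̂]ₓ + (1−cosω) n̂n̂ᵀ gives
  R = [+0.674521, -0.211229, +0.707393; +0.273536, +0.961503, +0.026282; -0.685711, +0.175769, +0.706332]
β = atan2(√(R₁₃²+R₂₃²), R₃₃) = 0.786493; α = atan2(R₂₃, R₁₃) mod 2π = 0.037136; γ = atan2(R₃₂, −R₃₁) mod 2π = 0.250929
First d^3_{-1,1}(β=0.7865), then the phase factors e^{-i(-1)α} and e^{-i(1)γ}:
Half-angle: c=0.923670, s=0.383189. N=√(2·24·24·2)=48.000000
Admissible k: 2..4 (factorial args all ≥0)
  k=2: (−1)^0·48.0000/(8)·0.9237^4·0.3832^2 = +0.641276
  k=3: (−1)^1·48.0000/(6)·0.9237^2·0.3832^4 = -0.147156
  k=4: (−1)^2·48.0000/(48)·0.9237^0·0.3832^6 = +0.003166
d^3_{-1,1}(0.7865) = +0.641276 -0.147156 +0.003166 = +0.497286
|D^3_{-1,1}|² = |d^3_{-1,1}(β)|² = (+0.497286)² = 0.247293 (the z-rotation phases have unit modulus)

P=0.2473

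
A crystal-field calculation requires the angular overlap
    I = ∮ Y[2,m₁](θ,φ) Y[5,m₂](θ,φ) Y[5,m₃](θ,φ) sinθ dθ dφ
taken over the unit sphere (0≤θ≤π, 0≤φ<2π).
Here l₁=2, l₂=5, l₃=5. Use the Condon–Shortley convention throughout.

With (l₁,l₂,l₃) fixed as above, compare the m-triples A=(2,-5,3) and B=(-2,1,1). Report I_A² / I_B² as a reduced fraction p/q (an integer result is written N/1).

Same 2,5,5: normalisation and zero-m 3j drop out of the ratio.
A: Δ: 2! 2! 8! / 13! → 1/38610; sum: t=0:+1/161280 = 1/161280; 3j²(2 5 5; 2 -5 3) = Δ·Π!·Σ² = 1/143  (sign +1)
B: Δ: 2! 2! 8! / 13! → 1/38610; sum: t=2:+1/2304 = 1/2304; 3j²(2 5 5; -2 1 1) = Δ·Π!·Σ² = 5/143  (sign +1)
I_A²/I_B² = (1/143)/(5/143) = 1/5

1/5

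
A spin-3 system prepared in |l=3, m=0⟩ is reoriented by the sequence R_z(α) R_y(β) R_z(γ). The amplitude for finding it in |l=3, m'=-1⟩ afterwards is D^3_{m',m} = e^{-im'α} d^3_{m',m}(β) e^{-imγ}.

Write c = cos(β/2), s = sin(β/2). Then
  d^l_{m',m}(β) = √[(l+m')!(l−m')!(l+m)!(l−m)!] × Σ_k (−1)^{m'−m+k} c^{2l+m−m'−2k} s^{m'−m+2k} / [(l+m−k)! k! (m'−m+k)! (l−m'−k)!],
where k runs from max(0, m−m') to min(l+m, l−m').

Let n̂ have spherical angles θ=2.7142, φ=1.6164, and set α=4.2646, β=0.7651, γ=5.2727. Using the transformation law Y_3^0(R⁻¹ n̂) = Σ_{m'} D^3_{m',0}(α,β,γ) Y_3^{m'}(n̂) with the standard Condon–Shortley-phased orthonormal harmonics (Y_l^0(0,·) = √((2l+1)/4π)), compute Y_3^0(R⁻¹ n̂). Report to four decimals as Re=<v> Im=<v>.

Re=-0.3848 Im=0.0000

Need the full column D^3_{m',0} for m'=−3..3 at α=4.2646, β=0.7651, γ=5.2727.
cos(β/2)=0.927716, sin(β/2)=0.373287
d^3_{-3,0}: single k=3 term ⇒ +0.185733;  D = +0.180950+0.041878i
d^3_{-2,0}: k∈[2..3] ⇒ +0.565336 -0.091530 = +0.473806;  D = -0.296161+0.369839i
d^3_{-1,0}: k∈[1..3] ⇒ +0.888605 -0.431605 +0.023293 = +0.480292;  D = -0.207954-0.432939i
d^3_{0,0}: k∈[0..3] ⇒ +0.637514 -0.928942 +0.150399 -0.002706 = -0.143735;  D = -0.143735+0.000000i
d^3_{1,0}: k∈[0..2] ⇒ -0.888605 +0.431605 -0.023293 = -0.480292;  D = +0.207954-0.432939i
d^3_{2,0}: k∈[0..1] ⇒ +0.565336 -0.091530 = +0.473806;  D = -0.296161-0.369839i
d^3_{3,0}: single k=0 term ⇒ -0.185733;  D = -0.180950+0.041878i
Y_3^{m'}(θ=2.7142,φ=1.6164) and Σ D·Y over m':
  (+0.1810+0.0419i)·(+0.0041+0.0294i)  (-0.2962+0.3698i)·(+0.1591-0.0146i)  (-0.2080-0.4329i)·(-0.0192-0.4203i)  (-0.1437+0.0000i)·(-0.3875+0.0000i)  (+0.2080-0.4329i)·(+0.0192-0.4203i)  (-0.2962-0.3698i)·(+0.1591+0.0146i)  (-0.1810+0.0419i)·(-0.0041+0.0294i)
Y_3^0(R⁻¹ n̂) = -0.384761+0.000000i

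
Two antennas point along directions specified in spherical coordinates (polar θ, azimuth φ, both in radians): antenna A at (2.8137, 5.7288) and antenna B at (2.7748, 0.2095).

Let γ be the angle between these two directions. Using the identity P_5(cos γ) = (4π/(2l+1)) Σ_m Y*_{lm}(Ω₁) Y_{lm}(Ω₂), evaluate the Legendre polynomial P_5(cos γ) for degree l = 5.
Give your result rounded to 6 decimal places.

Expand P_5 via completeness: Σ_{m} conj(Y_{5,m}) at Ω₁ times Y_{5,m} at Ω₂ —
  m=-5: (-0.001499, -0.000581) × (0.001376, -0.002385) = (-0.000003, 0.000003)  (running Σ = (-0.000003, 0.000003))
  m=-4: (0.009007, 0.011928) × (-0.015160, 0.016845) = (-0.000337, -0.000029)  (running Σ = (-0.000341, -0.000026))
  m=-3: (-0.007531, -0.081306) × (0.088315, -0.064189) = (-0.005884, -0.006697)  (running Σ = (-0.006225, -0.006724))
  m=-2: (-0.125277, 0.251574) × (-0.300020, 0.133621) = (0.003970, -0.092217)  (running Σ = (-0.002255, -0.098940))
  m=-1: (0.466714, -0.288968) × (0.533237, -0.113377) = (0.216107, -0.207003)  (running Σ = (0.213852, -0.305944))
  m=0: (-0.317723, -0.000000) × (-0.200860, 0.000000) = (0.063818, 0.000000)  (running Σ = (0.277670, -0.305944))
  m=1: (-0.466714, -0.288968) × (-0.533237, -0.113377) = (0.216107, 0.207003)  (running Σ = (0.493777, -0.098940))
  m=2: (-0.125277, -0.251574) × (-0.300020, -0.133621) = (0.003970, 0.092217)  (running Σ = (0.497747, -0.006724))
  m=3: (0.007531, -0.081306) × (-0.088315, -0.064189) = (-0.005884, 0.006697)  (running Σ = (0.491863, -0.000026))
  m=4: (0.009007, -0.011928) × (-0.015160, -0.016845) = (-0.000337, 0.000029)  (running Σ = (0.491526, 0.000003))
  m=5: (0.001499, -0.000581) × (-0.001376, -0.002385) = (-0.000003, -0.000003)  (running Σ = (0.491522, -0.000000))
Total Σ_m = (0.491522, -0.000000). Multiply by 1.142397: (0.561514, -0.000000). P_5(cos γ) = 0.561514

0.561514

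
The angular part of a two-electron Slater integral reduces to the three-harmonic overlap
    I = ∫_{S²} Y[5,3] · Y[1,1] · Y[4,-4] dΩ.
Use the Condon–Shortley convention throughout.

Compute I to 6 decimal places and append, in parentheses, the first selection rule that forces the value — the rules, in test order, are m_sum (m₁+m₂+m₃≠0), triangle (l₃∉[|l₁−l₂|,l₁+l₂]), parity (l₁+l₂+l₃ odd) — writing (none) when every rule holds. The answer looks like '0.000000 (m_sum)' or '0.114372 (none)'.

-0.049106 (none)

Checks pass: Σm=0; 10 even; l₃=4∈[4,6].
(2·5+1)(2·1+1)(2·4+1) = 297
Δ: 2! 8! 0! / 11! → 1/495
sum: t=1:−1/576 = -1/576
3j²(5 1 4; 0 0 0) = Δ·Π!·Σ² = 5/99  (sign -1)
sum: t=2:+1/80640 = 1/80640
3j²(5 1 4; 3 1 -4) = Δ·Π!·Σ² = 1/495  (sign +1)
combine: 4πI² = 297·5/99·1/495 = 1/33
take √, sign -1: I = -0.04910640
No selection rule forces the value: the integral is nonzero (none).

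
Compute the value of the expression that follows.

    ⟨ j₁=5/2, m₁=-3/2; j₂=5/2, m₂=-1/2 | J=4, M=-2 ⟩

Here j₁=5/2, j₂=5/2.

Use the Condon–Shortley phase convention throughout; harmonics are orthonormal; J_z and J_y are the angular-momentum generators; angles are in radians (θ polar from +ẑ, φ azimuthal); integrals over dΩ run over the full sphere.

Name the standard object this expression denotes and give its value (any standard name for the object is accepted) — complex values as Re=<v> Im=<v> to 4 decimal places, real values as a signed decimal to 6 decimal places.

This is a Clebsch–Gordan (vector-coupling) coefficient.
triangle: 1!·4!·4!/10! = 576/3628800
(j±m)!: 1!·4!·2!·3!·2!·6! = 414720
prefactor² = (2J+1)·Δ·N² = 20736/35
  k=0: +1/(0!·1!·4!·2!·0!·2!) = 1/96
  k=1: −1/(1!·0!·3!·1!·1!·3!) = -1/36
Σ = -5/288  ⇒  CG² = 20736/35·(-5/288)² = 5/28
CG = −√(5/28) = -0.422577

Clebsch–Gordan coefficient, −√(5/28) ≈ -0.422577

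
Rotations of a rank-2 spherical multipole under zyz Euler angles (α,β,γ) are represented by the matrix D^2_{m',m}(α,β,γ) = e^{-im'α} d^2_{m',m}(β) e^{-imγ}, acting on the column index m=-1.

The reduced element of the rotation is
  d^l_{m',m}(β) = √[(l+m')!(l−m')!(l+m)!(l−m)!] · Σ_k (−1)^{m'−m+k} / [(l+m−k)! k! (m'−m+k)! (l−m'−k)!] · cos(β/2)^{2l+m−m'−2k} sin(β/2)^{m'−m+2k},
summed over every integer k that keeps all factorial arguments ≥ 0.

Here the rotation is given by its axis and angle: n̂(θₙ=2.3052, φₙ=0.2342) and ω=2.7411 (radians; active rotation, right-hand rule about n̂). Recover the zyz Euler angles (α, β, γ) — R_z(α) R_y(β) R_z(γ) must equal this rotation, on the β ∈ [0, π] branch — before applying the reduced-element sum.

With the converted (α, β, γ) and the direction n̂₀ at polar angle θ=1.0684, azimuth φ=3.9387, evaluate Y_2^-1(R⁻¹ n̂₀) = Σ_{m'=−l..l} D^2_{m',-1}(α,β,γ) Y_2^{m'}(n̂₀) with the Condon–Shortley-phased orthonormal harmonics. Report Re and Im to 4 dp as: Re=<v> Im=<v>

Re=-0.3245 Im=-0.1664

Axis–angle → zyz. n̂ = (sinθₙcosφₙ, sinθₙsinφₙ, cosθₙ) = (+0.721968, +0.172246, -0.670145), ω = 2.7411.
R = I cosω + sinω [n̂]ₓ + (1−cosω) n̂n̂ᵀ gives
  R = [+0.080360, +0.500142, -0.862207; -0.022399, -0.863880, -0.503200; -0.996514, +0.059750, -0.058219]
β = atan2(√(R₁₃²+R₂₃²), R₃₃) = 1.629048; α = atan2(R₂₃, R₁₃) mod 2π = 3.669880; γ = atan2(R₃₂, −R₃₁) mod 2π = 0.059887
Need the full column D^2_{m',-1} for m'=−2..2 at α=3.6699, β=1.6290, γ=0.0599.
cos(β/2)=0.686215, sin(β/2)=0.727399
d^2_{-2,-1}: single k=1 term ⇒ +0.470092;  D = +0.206306+0.422403i
d^2_{-1,-1}: k∈[0..1] ⇒ +0.221738 -0.747458 = -0.525720;  D = +0.437375+0.291692i
d^2_{0,-1}: k∈[0..1] ⇒ -0.575743 +0.646925 = +0.071182;  D = +0.071054+0.004260i
d^2_{1,-1}: k∈[0..1] ⇒ +0.747458 -0.279957 = +0.467501;  D = -0.417148+0.211058i
d^2_{2,-1}: single k=0 term ⇒ -0.528212;  D = -0.286865+0.443527i
Y_2^{m'}(θ=1.0684,φ=3.9387) and Σ D·Y over m':
  (+0.2063+0.4224i)·(-0.0069-0.2966i)  (+0.4374+0.2917i)·(-0.2278+0.2332i)  (+0.0711+0.0043i)·(-0.0960+0.0000i)  (-0.4171+0.2111i)·(+0.2278+0.2332i)  (-0.2869+0.4435i)·(-0.0069+0.2966i)
Y_2^-1(R⁻¹ n̂) = -0.324465-0.166367i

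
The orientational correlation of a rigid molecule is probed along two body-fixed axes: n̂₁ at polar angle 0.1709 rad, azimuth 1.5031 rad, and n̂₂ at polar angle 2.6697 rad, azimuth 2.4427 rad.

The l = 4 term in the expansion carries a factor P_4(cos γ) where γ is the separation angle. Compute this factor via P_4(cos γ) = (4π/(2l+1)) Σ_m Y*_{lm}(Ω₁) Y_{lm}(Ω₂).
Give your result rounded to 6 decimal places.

-0.124020

Expand P_4 via completeness: Σ_{m} conj(Y_{4,m}) at Ω₁ times Y_{4,m} at Ω₂ —
  term(m=-4) = -0.00001 + 0.00000j   from Y*(Ω₁)=0.00036 - 0.00010j, Y(Ω₂)=-0.01778 + 0.00641j
  term(m=-3) = 0.00060 + 0.00020j   from Y*(Ω₁)=-0.00122 - 0.00594j, Y(Ω₂)=-0.05257 + 0.09057j
  term(m=-2) = -0.00536 - 0.01682j   from Y*(Ω₁)=-0.05558 + 0.00757j, Y(Ω₂)=0.05419 + 0.31006j
  term(m=-1) = -0.08691 + 0.11890j   from Y*(Ω₁)=0.02037 + 0.30040j, Y(Ω₂)=0.37446 + 0.31469j
  term(m=+0) = 0.09452 + 0.00000j   from Y*(Ω₁)=0.72699 + 0.00000j, Y(Ω₂)=0.13001 + 0.00000j
  term(m=+1) = -0.08691 - 0.11890j   from Y*(Ω₁)=-0.02037 + 0.30040j, Y(Ω₂)=-0.37446 + 0.31469j
  term(m=+2) = -0.00536 + 0.01682j   from Y*(Ω₁)=-0.05558 - 0.00757j, Y(Ω₂)=0.05419 - 0.31006j
  term(m=+3) = 0.00060 - 0.00020j   from Y*(Ω₁)=0.00122 - 0.00594j, Y(Ω₂)=0.05257 + 0.09057j
  term(m=+4) = -0.00001 - 0.00000j   from Y*(Ω₁)=0.00036 + 0.00010j, Y(Ω₂)=-0.01778 - 0.00641j
Σ over m = -0.08882 + 0.00000j; ×(4π/9) → -0.12402 + 0.00000j. Real part: -0.124020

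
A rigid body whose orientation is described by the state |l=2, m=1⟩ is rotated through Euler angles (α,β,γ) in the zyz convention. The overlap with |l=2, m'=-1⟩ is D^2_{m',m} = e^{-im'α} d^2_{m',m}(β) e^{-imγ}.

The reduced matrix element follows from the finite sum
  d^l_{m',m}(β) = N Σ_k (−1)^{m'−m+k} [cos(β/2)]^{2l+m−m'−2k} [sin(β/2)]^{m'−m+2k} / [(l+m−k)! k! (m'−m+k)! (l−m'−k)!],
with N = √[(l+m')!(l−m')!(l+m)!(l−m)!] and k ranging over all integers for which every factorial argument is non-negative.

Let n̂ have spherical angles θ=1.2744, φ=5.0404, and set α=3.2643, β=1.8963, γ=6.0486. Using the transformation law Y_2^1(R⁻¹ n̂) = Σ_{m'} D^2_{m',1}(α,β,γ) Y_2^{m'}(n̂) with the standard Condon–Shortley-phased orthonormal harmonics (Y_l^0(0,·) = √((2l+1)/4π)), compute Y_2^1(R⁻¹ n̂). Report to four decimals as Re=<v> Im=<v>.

Need the full column D^2_{m',1} for m'=−2..2 at α=3.2643, β=1.8963, γ=6.0486.
cos(β/2)=0.583187, sin(β/2)=0.812338
d^2_{-2,1}: single k=3 term ⇒ +0.625242;  D = +0.554586+0.288724i
d^2_{-1,1}: k∈[2..3] ⇒ +0.673303 -0.435459 = +0.237844;  D = -0.222823-0.083183i
d^2_{0,1}: k∈[1..2] ⇒ +0.394671 -0.765762 = -0.371090;  D = -0.360927-0.086256i
d^2_{1,1}: k∈[0..1] ⇒ +0.115673 -0.673303 = -0.557630;  D = +0.554144+0.062256i
d^2_{2,1}: single k=0 term ⇒ -0.322248;  D = -0.322229+0.003490i
Y_2^{m'}(θ=1.2744,φ=5.0404) and Σ D·Y over m':
  (+0.5546+0.2887i)·(-0.2800+0.2155i)  (-0.2228-0.0832i)·(+0.0695+0.2043i)  (-0.3609-0.0863i)·(-0.2347+0.0000i)  (+0.5541+0.0623i)·(-0.0695+0.2043i)  (-0.3222+0.0035i)·(-0.2800-0.2155i)
Y_2^1(R⁻¹ n̂) = -0.091570+0.184972i

Re=-0.0916 Im=0.1850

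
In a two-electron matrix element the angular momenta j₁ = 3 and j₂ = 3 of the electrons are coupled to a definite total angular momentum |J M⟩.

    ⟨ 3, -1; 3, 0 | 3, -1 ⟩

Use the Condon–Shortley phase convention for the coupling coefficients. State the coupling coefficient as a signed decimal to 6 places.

+√(1/6) = +0.408248

triangle: 3!×3!×3!/10! = 216/3628800
(j±m)!: 2!×4!×3!×3!×2!×4! = 82944
prefactor² = (2J+1)×Δ×N² = 864/25
  k=1: −1/(1!×2!×3!×2!×0!×1!) = -1/24
  k=2: +1/(2!×1!×2!×1!×1!×2!) = 1/8
  k=3: −1/(3!×0!×1!×0!×2!×3!) = -1/72
Σ = 5/72  ⇒  CG² = 864/25×(5/72)² = 1/6
CG = +√(1/6) = +0.408248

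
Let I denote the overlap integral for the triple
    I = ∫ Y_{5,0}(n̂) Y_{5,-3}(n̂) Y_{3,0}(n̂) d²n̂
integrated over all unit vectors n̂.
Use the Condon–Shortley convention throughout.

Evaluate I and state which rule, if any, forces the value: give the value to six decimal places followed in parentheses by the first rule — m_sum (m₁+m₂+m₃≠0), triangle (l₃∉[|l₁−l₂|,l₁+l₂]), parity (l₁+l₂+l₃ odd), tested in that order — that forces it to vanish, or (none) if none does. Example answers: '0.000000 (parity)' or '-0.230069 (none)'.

m-sum = 0 − 3 + 0 = -3 ≠ 0 ⇒ I = 0

0.000000 (m_sum)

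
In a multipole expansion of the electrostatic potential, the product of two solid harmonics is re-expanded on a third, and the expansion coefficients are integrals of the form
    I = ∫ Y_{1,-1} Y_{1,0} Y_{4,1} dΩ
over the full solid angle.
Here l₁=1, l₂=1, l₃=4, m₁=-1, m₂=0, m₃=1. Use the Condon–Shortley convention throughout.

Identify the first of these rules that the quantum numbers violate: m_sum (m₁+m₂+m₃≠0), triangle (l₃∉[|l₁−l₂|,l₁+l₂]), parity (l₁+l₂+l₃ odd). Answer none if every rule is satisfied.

triangle

Σmᵢ = 0  ✓
l₃∈[|l₁−l₂|,l₁+l₂]=[0,2] required, l₃=4 fails  ✗
Σlᵢ = 6 ⇒ even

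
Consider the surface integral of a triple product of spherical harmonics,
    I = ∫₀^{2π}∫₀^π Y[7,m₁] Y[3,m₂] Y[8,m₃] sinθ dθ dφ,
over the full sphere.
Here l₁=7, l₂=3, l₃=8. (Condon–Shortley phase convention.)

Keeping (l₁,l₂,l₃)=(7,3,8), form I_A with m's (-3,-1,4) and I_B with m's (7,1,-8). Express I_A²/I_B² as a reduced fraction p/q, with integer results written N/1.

Same 7,3,8: normalisation and zero-m 3j drop out of the ratio.
A: Δ: 2! 12! 4! / 19! → 1/5290740; sum: t=0:+1/58060800 t=1:−1/13063680 t=2:+1/46448640 = -79/2090188800; 3j²(7 3 8; -3 -1 4) = Δ·Π!·Σ² = 68651/5290740  (sign -1)
B: Δ: 2! 12! 4! / 19! → 1/5290740; sum: t=0:+1/22992076800 = 1/22992076800; 3j²(7 3 8; 7 1 -8) = Δ·Π!·Σ² = 91/2907  (sign +1)
I_A²/I_B² = (68651/5290740)/(91/2907) = 68651/165620

68651/165620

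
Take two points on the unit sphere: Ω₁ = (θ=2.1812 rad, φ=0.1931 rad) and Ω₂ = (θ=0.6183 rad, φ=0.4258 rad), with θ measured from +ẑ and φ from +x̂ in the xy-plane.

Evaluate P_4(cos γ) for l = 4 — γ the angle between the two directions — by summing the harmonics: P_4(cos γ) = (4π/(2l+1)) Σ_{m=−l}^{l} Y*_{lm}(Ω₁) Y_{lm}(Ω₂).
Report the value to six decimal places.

0.374910

Term-by-term m-sum for l=4 (normalisation 4π/9 = 1.396263):
  term(m=-4) = (0.005952, -0.007995)   from Y*(Ω₁)=(0.142897, 0.139229), Y(Ω₂)=(-0.006595, -0.049521)
  term(m=-3) = (-0.060069, 0.050401)   from Y*(Ω₁)=(-0.330335, -0.216095), Y(Ω₂)=(0.057449, -0.190155)
  term(m=-2) = (0.106986, -0.053727)   from Y*(Ω₁)=(0.270469, 0.109978), Y(Ω₂)=(0.270121, -0.308482)
  term(m=-1) = (0.055745, -0.013211)   from Y*(Ω₁)=(0.152675, 0.029853), Y(Ω₂)=(0.335382, -0.152111)
  term(m=+0) = (0.051281, 0.000000)   from Y*(Ω₁)=(-0.325657, -0.000000), Y(Ω₂)=(-0.157468, 0.000000)
  term(m=+1) = (0.055745, 0.013211)   from Y*(Ω₁)=(-0.152675, 0.029853), Y(Ω₂)=(-0.335382, -0.152111)
  term(m=+2) = (0.106986, 0.053727)   from Y*(Ω₁)=(0.270469, -0.109978), Y(Ω₂)=(0.270121, 0.308482)
  term(m=+3) = (-0.060069, -0.050401)   from Y*(Ω₁)=(0.330335, -0.216095), Y(Ω₂)=(-0.057449, -0.190155)
  term(m=+4) = (0.005952, 0.007995)   from Y*(Ω₁)=(0.142897, -0.139229), Y(Ω₂)=(-0.006595, 0.049521)
Σ over m = (0.268509, -0.000000); ×(4π/9) → (0.374910, -0.000000). Real part: 0.374910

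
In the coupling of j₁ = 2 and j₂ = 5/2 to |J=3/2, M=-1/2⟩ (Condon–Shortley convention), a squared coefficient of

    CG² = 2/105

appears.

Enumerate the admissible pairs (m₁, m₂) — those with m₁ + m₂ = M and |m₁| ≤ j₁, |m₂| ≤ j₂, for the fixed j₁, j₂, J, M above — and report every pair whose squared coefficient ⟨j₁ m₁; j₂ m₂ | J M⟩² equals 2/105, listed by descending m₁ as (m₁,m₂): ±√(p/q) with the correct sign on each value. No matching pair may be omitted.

(1,-3/2): −√(2/105)

Admissible pairs with m₁+m₂ = M = -1/2: (-2,3/2), (-1,1/2), (0,-1/2), (1,-3/2), (2,-5/2)
  (m₁,m₂)=(2,-5/2): CG² = 8/21, CG = +√(8/21)
  (m₁,m₂)=(1,-3/2): CG² = 2/105, CG = −√(2/105)   ← matches the target
  (m₁,m₂)=(0,-1/2): CG² = 2/35, CG = −√(2/35)
  (m₁,m₂)=(-1,1/2): CG² = 5/21, CG = +√(5/21)
  (m₁,m₂)=(-2,3/2): CG² = 32/105, CG = −√(32/105)
Pairs with CG² = 2/105: (1,-3/2): −√(2/105)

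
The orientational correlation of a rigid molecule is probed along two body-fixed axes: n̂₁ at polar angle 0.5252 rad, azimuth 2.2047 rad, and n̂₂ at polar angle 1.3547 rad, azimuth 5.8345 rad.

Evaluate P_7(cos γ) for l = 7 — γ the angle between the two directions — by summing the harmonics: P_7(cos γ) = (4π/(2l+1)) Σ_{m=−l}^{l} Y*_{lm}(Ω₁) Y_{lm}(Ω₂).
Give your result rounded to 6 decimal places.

Term-by-term m-sum for l=7 (normalisation 4π/15 = 0.837758):
  term(m=-7) = 0.00163 - 0.00046j   from Y*(Ω₁)=-0.00383 + 0.00108j, Y(Ω₂)=-0.42409 + 0.00034j
  term(m=-6) = -0.00876 - 0.00189j   from Y*(Ω₁)=0.02029 + 0.01581j, Y(Ω₂)=-0.31374 + 0.15136j
  term(m=-5) = -0.01019 - 0.00859j   from Y*(Ω₁)=0.00283 - 0.10148j, Y(Ω₂)=0.08177 - 0.10265j
  term(m=-4) = 0.03465 + 0.08624j   from Y*(Ω₁)=-0.22203 + 0.15386j, Y(Ω₂)=0.07641 - 0.33546j
  term(m=-3) = -0.00138 + 0.01292j   from Y*(Ω₁)=0.44485 + 0.15283j, Y(Ω₂)=0.00615 + 0.02692j
  term(m=-2) = 0.07994 - 0.11827j   from Y*(Ω₁)=-0.12990 - 0.41552j, Y(Ω₂)=0.20450 + 0.25631j
  term(m=-1) = 0.00049 - 0.00026j   from Y*(Ω₁)=0.02587 - 0.03519j, Y(Ω₂)=0.01136 + 0.00547j
  term(m=+0) = 0.14380 + 0.00000j   from Y*(Ω₁)=-0.44765 + 0.00000j, Y(Ω₂)=-0.32125 + 0.00000j
  term(m=+1) = 0.00049 + 0.00026j   from Y*(Ω₁)=-0.02587 - 0.03519j, Y(Ω₂)=-0.01136 + 0.00547j
  term(m=+2) = 0.07994 + 0.11827j   from Y*(Ω₁)=-0.12990 + 0.41552j, Y(Ω₂)=0.20450 - 0.25631j
  term(m=+3) = -0.00138 - 0.01292j   from Y*(Ω₁)=-0.44485 + 0.15283j, Y(Ω₂)=-0.00615 + 0.02692j
  term(m=+4) = 0.03465 - 0.08624j   from Y*(Ω₁)=-0.22203 - 0.15386j, Y(Ω₂)=0.07641 + 0.33546j
  term(m=+5) = -0.01019 + 0.00859j   from Y*(Ω₁)=-0.00283 - 0.10148j, Y(Ω₂)=-0.08177 - 0.10265j
  term(m=+6) = -0.00876 + 0.00189j   from Y*(Ω₁)=0.02029 - 0.01581j, Y(Ω₂)=-0.31374 - 0.15136j
  term(m=+7) = 0.00163 + 0.00046j   from Y*(Ω₁)=0.00383 + 0.00108j, Y(Ω₂)=0.42409 + 0.00034j
Accumulated sum 0.33656 - 0.00000j; after 4π/(2l+1) scaling, 0.28196 - 0.00000j ⇒ P_7 = 0.281958

0.281958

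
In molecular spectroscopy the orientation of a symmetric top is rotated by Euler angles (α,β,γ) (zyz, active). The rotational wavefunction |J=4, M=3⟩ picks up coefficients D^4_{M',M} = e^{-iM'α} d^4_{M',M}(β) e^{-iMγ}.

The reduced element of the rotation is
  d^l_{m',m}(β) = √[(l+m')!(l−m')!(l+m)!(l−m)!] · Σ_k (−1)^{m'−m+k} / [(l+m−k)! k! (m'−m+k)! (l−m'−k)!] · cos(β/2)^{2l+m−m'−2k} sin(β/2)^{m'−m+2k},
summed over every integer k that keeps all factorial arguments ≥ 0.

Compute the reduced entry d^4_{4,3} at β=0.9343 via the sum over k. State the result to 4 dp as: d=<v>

d^4_{4,3}(β=0.9343) via the finite sum:
Half-angle: c=0.892855, s=0.450343. N=√(40320·1·5040·1)=14255.272709
k∈{0} keeps every argument non-negative
  k=0: (−1)^1·14255.2727/(5040)·0.8929^7·0.4503^1 = -0.576178
d^4_{4,3}(0.9343) = -0.576178

d=-0.5762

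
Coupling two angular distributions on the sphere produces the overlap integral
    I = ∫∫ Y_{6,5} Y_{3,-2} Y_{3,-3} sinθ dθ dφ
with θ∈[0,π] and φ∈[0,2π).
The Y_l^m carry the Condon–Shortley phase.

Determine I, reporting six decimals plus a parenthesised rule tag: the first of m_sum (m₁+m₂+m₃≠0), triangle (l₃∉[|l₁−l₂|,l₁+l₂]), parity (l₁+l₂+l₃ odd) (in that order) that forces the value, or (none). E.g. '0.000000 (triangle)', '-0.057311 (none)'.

Checks pass: Σm=0; 12 even; l₃=3∈[3,9].
(2·6+1)(2·3+1)(2·3+1) = 637
Δ: 6! 6! 0! / 13! → 1/12012
sum: t=3:−1/1296 = -1/1296
3j²(6 3 3; 0 0 0) = Δ·Π!·Σ² = 100/3003  (sign +1)
sum: t=1:−1/86400 = -1/86400
3j²(6 3 3; 5 -2 -3) = Δ·Π!·Σ² = 1/26  (sign -1)
combine: 4πI² = 637·100/3003·1/26 = 350/429
take √, sign -1: I = -0.25480060
No selection rule forces the value: the integral is nonzero (none).

-0.254801 (none)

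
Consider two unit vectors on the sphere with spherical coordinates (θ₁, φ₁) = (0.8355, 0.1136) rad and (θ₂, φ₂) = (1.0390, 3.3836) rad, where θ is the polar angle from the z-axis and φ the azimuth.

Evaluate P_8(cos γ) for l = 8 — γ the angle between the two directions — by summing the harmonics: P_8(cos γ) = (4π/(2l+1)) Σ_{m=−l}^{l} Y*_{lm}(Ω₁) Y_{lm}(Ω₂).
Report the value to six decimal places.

-0.230420

Summing Y*_{l m}(θ₁,φ₁)·Y_{l m}(θ₂,φ₂) over m ∈ [−8, 8]; prefactor 4π/(2·8+1) = 0.739198:
  [-8]  conj(Y_{8,-8})(Ω₁) = (0.028996, 0.037207) ; Y_{8,-8}(Ω₂) = (-0.056068, -0.146614) ; Δ = (0.003829, -0.006337)
  [-7]  conj(Y_{8,-7})(Ω₁) = (0.119490, 0.121856) ; Y_{8,-7}(Ω₂) = (0.045415, 0.366598) ; Δ = (-0.039245, 0.049339)
  [-6]  conj(Y_{8,-6})(Ω₁) = (0.279656, 0.226888) ; Y_{8,-6}(Ω₂) = (0.052231, -0.437765) ; Δ = (0.113931, -0.110573)
  [-5]  conj(Y_{8,-5})(Ω₁) = (0.386837, 0.246860) ; Y_{8,-5}(Ω₂) = (-0.059328, 0.157256) ; Δ = (-0.061770, 0.046187)
  [-4]  conj(Y_{8,-4})(Ω₁) = (0.226385, 0.110588) ; Y_{8,-4}(Ω₂) = (-0.146884, 0.213431) ; Δ = (-0.056855, 0.032074)
  [-3]  conj(Y_{8,-3})(Ω₁) = (-0.180808, -0.064121) ; Y_{8,-3}(Ω₂) = (0.234741, -0.208398) ; Δ = (-0.055806, 0.022628)
  [-2]  conj(Y_{8,-2})(Ω₁) = (-0.358913, -0.082978) ; Y_{8,-2}(Ω₂) = (0.097931, -0.051485) ; Δ = (-0.039421, 0.010352)
  [-1]  conj(Y_{8,-1})(Ω₁) = (0.026805, 0.003058) ; Y_{8,-1}(Ω₂) = (-0.326130, 0.080504) ; Δ = (-0.008988, 0.001161)
  [+0]  conj(Y_{8,0})(Ω₁) = (0.368980, -0.000000) ; Y_{8,0}(Ω₂) = (-0.062509, 0.000000) ; Δ = (-0.023065, 0.000000)
  [+1]  conj(Y_{8,1})(Ω₁) = (-0.026805, 0.003058) ; Y_{8,1}(Ω₂) = (0.326130, 0.080504) ; Δ = (-0.008988, -0.001161)
  [+2]  conj(Y_{8,2})(Ω₁) = (-0.358913, 0.082978) ; Y_{8,2}(Ω₂) = (0.097931, 0.051485) ; Δ = (-0.039421, -0.010352)
  [+3]  conj(Y_{8,3})(Ω₁) = (0.180808, -0.064121) ; Y_{8,3}(Ω₂) = (-0.234741, -0.208398) ; Δ = (-0.055806, -0.022628)
  [+4]  conj(Y_{8,4})(Ω₁) = (0.226385, -0.110588) ; Y_{8,4}(Ω₂) = (-0.146884, -0.213431) ; Δ = (-0.056855, -0.032074)
  [+5]  conj(Y_{8,5})(Ω₁) = (-0.386837, 0.246860) ; Y_{8,5}(Ω₂) = (0.059328, 0.157256) ; Δ = (-0.061770, -0.046187)
  [+6]  conj(Y_{8,6})(Ω₁) = (0.279656, -0.226888) ; Y_{8,6}(Ω₂) = (0.052231, 0.437765) ; Δ = (0.113931, 0.110573)
  [+7]  conj(Y_{8,7})(Ω₁) = (-0.119490, 0.121856) ; Y_{8,7}(Ω₂) = (-0.045415, 0.366598) ; Δ = (-0.039245, -0.049339)
  [+8]  conj(Y_{8,8})(Ω₁) = (0.028996, -0.037207) ; Y_{8,8}(Ω₂) = (-0.056068, 0.146614) ; Δ = (0.003829, 0.006337)
Accumulated sum (-0.311716, 0.000000); after 4π/(2l+1) scaling, (-0.230420, 0.000000) ⇒ P_8 = -0.230420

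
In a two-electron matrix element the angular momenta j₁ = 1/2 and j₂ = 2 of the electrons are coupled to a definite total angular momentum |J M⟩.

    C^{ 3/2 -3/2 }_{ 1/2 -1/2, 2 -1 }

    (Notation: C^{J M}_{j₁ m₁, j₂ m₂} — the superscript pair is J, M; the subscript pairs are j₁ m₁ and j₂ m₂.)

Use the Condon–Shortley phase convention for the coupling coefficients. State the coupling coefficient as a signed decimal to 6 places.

-0.447214  (= −√(1/5))

√[4·1!0!3!/5! · 0!1!1!3!0!3!] = √(36/5)
  +(−1)^1/∏(1,0,0,0,0,3)! = -1/6  (running -1/6)
⟨..|..⟩ = √(36/5)·(-1/6) = -0.447214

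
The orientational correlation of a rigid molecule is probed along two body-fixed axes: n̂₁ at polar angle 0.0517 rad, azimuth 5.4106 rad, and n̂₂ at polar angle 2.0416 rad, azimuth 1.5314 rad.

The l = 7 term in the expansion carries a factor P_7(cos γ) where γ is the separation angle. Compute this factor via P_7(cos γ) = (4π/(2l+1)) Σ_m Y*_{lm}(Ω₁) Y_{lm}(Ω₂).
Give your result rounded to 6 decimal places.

Expand P_7 via completeness: Σ_{m} conj(Y_{7,m}) at Ω₁ times Y_{7,m} at Ω₂ —
  m=-7: (+0.000000+0.000000i) × (-0.060797+0.214841i) = -0.000000+0.000000i  (running Σ = -0.000000+0.000000i)
  m=-6: (+0.000000+0.000000i) × (+0.413389+0.099578i) = +0.000000+0.000000i  (running Σ = +0.000000+0.000000i)
  m=-5: (-0.000001+0.000002i) × (+0.067616-0.338809i) = +0.000000+0.000000i  (running Σ = +0.000000+0.000000i)
  m=-4: (-0.000049+0.000018i) × (+0.067438+0.010716i) = -0.000003+0.000001i  (running Σ = -0.000003+0.000001i)
  m=-3: (-0.001050-0.000606i) × (+0.041792-0.351951i) = -0.000257+0.000344i  (running Σ = -0.000260+0.000345i)
  m=-2: (-0.003441-0.019532i) × (-0.088737-0.007006i) = +0.000168+0.001757i  (running Σ = -0.000092+0.002102i)
  m=-1: (+0.133367-0.158915i) × (+0.012461-0.316138i) = -0.048577-0.044143i  (running Σ = -0.048669-0.042040i)
  m=0: (+1.052041-0.000000i) × (-0.130446+0.000000i) = -0.137235+0.000000i  (running Σ = -0.185904-0.042040i)
  m=1: (-0.133367-0.158915i) × (-0.012461-0.316138i) = -0.048577+0.044143i  (running Σ = -0.234481+0.002102i)
  m=2: (-0.003441+0.019532i) × (-0.088737+0.007006i) = +0.000168-0.001757i  (running Σ = -0.234313+0.000345i)
  m=3: (+0.001050-0.000606i) × (-0.041792-0.351951i) = -0.000257-0.000344i  (running Σ = -0.234570+0.000001i)
  m=4: (-0.000049-0.000018i) × (+0.067438-0.010716i) = -0.000003-0.000001i  (running Σ = -0.234574+0.000000i)
  m=5: (+0.000001+0.000002i) × (-0.067616-0.338809i) = +0.000000-0.000000i  (running Σ = -0.234573+0.000000i)
  m=6: (+0.000000-0.000000i) × (+0.413389-0.099578i) = +0.000000-0.000000i  (running Σ = -0.234573+0.000000i)
  m=7: (-0.000000+0.000000i) × (+0.060797+0.214841i) = -0.000000-0.000000i  (running Σ = -0.234573+0.000000i)
Accumulated sum -0.234573+0.000000i; after 4π/(2l+1) scaling, -0.196516+0.000000i ⇒ P_7 = -0.196516

-0.196516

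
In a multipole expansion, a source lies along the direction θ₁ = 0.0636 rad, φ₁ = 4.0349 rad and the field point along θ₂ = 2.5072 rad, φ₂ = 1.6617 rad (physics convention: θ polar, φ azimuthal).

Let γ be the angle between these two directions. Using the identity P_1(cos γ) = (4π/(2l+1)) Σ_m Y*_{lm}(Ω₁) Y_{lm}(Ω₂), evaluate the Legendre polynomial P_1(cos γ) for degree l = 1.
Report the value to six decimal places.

-0.830889

Term-by-term m-sum for l=1 (normalisation 4π/3 = 4.188790):
  [-1]  conj(Y_{1,-1})(Ω₁) = -0.01376 - 0.01711j ; Y_{1,-1}(Ω₂) = -0.01859 - 0.20392j ; Δ = -0.00323 + 0.00312j
  [+0]  conj(Y_{1,0})(Ω₁) = 0.48761 + 0.00000j ; Y_{1,0}(Ω₂) = -0.39354 + 0.00000j ; Δ = -0.19189 + 0.00000j
  [+1]  conj(Y_{1,1})(Ω₁) = 0.01376 - 0.01711j ; Y_{1,1}(Ω₂) = 0.01859 - 0.20392j ; Δ = -0.00323 - 0.00312j
Σ over m = -0.19836 + 0.00000j; ×(4π/3) → -0.83089 + 0.00000j. Real part: -0.830889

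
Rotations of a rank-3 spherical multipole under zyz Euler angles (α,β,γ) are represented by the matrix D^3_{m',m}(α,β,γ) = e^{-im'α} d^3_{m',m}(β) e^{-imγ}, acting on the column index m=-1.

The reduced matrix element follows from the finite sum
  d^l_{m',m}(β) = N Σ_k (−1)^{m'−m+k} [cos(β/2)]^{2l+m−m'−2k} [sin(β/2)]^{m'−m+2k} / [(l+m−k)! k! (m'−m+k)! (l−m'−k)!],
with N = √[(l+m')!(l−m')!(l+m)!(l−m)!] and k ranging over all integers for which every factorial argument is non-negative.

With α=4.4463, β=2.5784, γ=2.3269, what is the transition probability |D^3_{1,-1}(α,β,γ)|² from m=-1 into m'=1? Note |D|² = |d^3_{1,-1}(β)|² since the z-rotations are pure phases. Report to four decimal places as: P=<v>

D^3_{1,-1}(4.4463,2.5784,2.3269) = e^{-i·1·4.4463}·d^3_{1,-1}(2.5784)·e^{-i·-1·2.3269}. Compute d first:
Half-angle: c=0.277889, s=0.960613. N=√(24·2·2·24)=48.000000
k: max(0,(-1)−(1))=0 … min(3+(-1),3−(1))=2
  k=0: (−1)^2·48.0000/(8)·0.2779^4·0.9606^2 = +0.033017
  k=1: (−1)^3·48.0000/(6)·0.2779^2·0.9606^4 = -0.526051
  k=2: (−1)^4·48.0000/(48)·0.2779^0·0.9606^6 = +0.785762
d^3_{1,-1}(2.5784) = +0.033017 -0.526051 +0.785762 = +0.292727
|D^3_{1,-1}|² = |d^3_{1,-1}(β)|² = (+0.292727)² = 0.085689 (the z-rotation phases have unit modulus)

P=0.0857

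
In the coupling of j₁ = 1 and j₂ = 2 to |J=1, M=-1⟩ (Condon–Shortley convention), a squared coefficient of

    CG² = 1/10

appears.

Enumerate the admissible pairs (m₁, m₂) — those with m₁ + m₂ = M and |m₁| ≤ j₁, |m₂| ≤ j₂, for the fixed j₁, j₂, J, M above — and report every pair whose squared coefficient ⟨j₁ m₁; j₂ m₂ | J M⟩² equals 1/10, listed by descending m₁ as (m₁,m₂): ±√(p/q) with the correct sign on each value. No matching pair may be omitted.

(-1,0): +√(1/10)

Admissible pairs with m₁+m₂ = M = -1: (-1,0), (0,-1), (1,-2)
  (m₁,m₂)=(1,-2): CG² = 3/5, CG = +√(3/5)
  (m₁,m₂)=(0,-1): CG² = 3/10, CG = −√(3/10)
  (m₁,m₂)=(-1,0): CG² = 1/10, CG = +√(1/10)   ← matches the target
Pairs with CG² = 1/10: (-1,0): +√(1/10)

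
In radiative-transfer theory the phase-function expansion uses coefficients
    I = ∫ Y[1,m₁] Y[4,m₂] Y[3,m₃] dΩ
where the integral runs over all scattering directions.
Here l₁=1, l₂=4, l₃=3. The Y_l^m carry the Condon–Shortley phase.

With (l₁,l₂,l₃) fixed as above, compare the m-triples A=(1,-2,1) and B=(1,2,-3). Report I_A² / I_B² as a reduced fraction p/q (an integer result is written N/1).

15/1

Shared (l₁,l₂,l₃)=(1,4,3): N and (l;000)² cancel in I_A²/I_B².
A: Δ = 2!·0!·6!/9! = 1/252; Racah Σ t=0..0: t=0:+1/96 = 1/96; ⇒ 3j(1 4 3; 1 -2 1)² = 5/84, sgn +1
B: Δ = 2!·0!·6!/9! = 1/252; Racah Σ t=0..0: t=0:+1/1440 = 1/1440; ⇒ 3j(1 4 3; 1 2 -3)² = 1/252, sgn +1
I_A²/I_B² = (5/84)/(1/252) = 15/1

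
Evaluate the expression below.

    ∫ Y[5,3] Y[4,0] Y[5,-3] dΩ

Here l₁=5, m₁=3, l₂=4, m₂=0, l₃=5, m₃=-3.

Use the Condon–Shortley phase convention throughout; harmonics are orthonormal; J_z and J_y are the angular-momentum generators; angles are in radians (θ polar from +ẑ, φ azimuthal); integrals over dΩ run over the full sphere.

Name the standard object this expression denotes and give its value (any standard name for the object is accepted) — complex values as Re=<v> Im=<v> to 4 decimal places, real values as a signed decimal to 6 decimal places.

Gaunt coefficient, +0.130198

This is a Gaunt coefficient — the integral of a triple product of spherical harmonics over the sphere.
m-sum 0 ✓  L=14 even ✓  1≤5≤9 ✓
Π(2lᵢ+1) = 11×9×11 = 1089
triangle coeff Δ(5,4,5) = 1/3153150
Σ_t [0,4]: t=0:+1/69120 t=1:−1/1728 t=2:+1/576 t=3:−1/1728 t=4:+1/69120 = 7/11520
(3j)²=2/143 [(5 4 5; 0 0 0)], sign=-1
Σ_t [0,2]: t=0:+1/27648 t=1:−1/4320 t=2:+1/11520 = -1/9216
(3j)²=2/143 [(5 4 5; 3 0 -3)], sign=-1
⇒ 4πI² = 36/169
I = (+1)√(36/169/(4π)) = 0.13019760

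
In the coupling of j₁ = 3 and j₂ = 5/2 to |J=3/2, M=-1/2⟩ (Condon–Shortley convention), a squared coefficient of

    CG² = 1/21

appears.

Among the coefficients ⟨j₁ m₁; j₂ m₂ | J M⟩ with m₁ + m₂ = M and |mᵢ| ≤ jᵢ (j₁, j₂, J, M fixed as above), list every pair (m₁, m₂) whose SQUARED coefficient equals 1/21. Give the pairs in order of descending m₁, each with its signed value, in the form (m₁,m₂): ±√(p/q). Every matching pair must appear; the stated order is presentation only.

(-2,3/2): −√(1/21)

Admissible pairs with m₁+m₂ = M = -1/2: (-3,5/2), (-2,3/2), (-1,1/2), (0,-1/2), (1,-3/2), (2,-5/2)
  (m₁,m₂)=(2,-5/2): CG² = 5/21, CG = +√(5/21)
  (m₁,m₂)=(1,-3/2): CG² = 7/30, CG = −√(7/30)
  (m₁,m₂)=(0,-1/2): CG² = 4/35, CG = +√(4/35)
  (m₁,m₂)=(-1,1/2): CG² = 1/105, CG = −√(1/105)
  (m₁,m₂)=(-2,3/2): CG² = 1/21, CG = −√(1/21)   ← matches the target
  (m₁,m₂)=(-3,5/2): CG² = 5/14, CG = +√(5/14)
Pairs with CG² = 1/21: (-2,3/2): −√(1/21)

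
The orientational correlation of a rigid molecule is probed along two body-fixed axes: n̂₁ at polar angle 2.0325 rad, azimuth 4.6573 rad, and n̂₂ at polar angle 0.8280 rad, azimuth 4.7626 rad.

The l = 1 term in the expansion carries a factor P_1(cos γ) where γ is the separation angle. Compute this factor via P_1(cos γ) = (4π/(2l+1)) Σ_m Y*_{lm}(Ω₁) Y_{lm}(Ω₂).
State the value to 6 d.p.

0.354507

Addition theorem: P_1(cos γ) = (4π/3) Σ_m Y*_{lm}(Ω₁) Y_{lm}(Ω₂), m = −1…1:
  m=-1: (-0.017031-0.308850i) × (+0.012773+0.254163i) = +0.078281-0.008274i  (running Σ = +0.078281-0.008274i)
  m=0: (-0.217660-0.000000i) × (+0.330466+0.000000i) = -0.071929-0.000000i  (running Σ = +0.006352-0.008274i)
  m=1: (+0.017031-0.308850i) × (-0.012773+0.254163i) = +0.078281+0.008274i  (running Σ = +0.084632+0.000000i)
Accumulated sum +0.084632+0.000000i; after 4π/(2l+1) scaling, +0.354507+0.000000i ⇒ P_1 = 0.354507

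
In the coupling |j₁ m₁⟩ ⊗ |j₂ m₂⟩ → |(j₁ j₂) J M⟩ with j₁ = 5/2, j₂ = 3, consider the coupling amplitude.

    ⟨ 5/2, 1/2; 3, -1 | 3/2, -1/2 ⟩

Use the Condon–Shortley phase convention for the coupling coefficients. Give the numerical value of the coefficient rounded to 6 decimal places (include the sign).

j₁+j₂−J=4  J+j₁−j₂=1  J−j₁+j₂=2  j₁+j₂+J+1=8
(j₁±m₁, j₂±m₂, J±M) = (3,2,2,4,1,2)
P² = 192/35
sum k=1..2:
  [1] −1/6 = -1/6
  [2] +1/8 = 1/8
S = -1/24
C² = P²·S² = 1/105 ; C = -0.097590

-0.097590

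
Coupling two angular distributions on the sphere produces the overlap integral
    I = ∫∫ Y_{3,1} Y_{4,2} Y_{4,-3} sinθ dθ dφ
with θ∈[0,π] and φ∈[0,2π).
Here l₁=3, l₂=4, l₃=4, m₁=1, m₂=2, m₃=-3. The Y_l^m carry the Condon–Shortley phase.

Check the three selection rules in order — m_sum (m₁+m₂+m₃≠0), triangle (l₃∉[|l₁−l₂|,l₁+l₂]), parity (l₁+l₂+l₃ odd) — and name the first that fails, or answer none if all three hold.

m₁+m₂+m₃ = 1 + 2 − 3 = 0  ✓
triangle: |3−4|=1 ≤ l₃=4 ≤ 3+4=7  ✓
parity: l₁+l₂+l₃ = 11 is odd  ✗

parity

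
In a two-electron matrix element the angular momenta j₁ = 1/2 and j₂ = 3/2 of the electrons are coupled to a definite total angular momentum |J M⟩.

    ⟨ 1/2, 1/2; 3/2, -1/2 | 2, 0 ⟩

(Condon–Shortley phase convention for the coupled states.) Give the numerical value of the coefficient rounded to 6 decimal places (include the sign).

triangle: 0!×1!×3!/5! = 6/120
(j±m)!: 1!×0!×1!×2!×2!×2! = 8
prefactor² = (2J+1)×Δ×N² = 2
  k=0: +1/(0!×0!×0!×1!×1!×2!) = 1/2
Σ = 1/2  ⇒  CG² = 2×(1/2)² = 1/2
CG = +√(1/2) = +0.707107

+0.707107  (= +√(1/2))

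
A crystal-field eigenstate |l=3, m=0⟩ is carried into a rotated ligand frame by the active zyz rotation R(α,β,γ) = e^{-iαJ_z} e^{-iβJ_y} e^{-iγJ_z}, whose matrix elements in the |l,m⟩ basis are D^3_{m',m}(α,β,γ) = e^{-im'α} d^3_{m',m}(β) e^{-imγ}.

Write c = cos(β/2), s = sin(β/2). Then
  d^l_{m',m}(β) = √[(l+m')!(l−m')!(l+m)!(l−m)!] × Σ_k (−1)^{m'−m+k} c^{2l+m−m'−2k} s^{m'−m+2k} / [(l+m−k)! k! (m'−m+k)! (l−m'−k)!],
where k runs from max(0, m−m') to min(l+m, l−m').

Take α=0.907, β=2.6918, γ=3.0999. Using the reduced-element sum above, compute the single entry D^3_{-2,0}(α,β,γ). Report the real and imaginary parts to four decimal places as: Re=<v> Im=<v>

Re=0.0561 Im=-0.2262

D^3_{-2,0}(0.9070,2.6918,3.0999) = e^{-i·-2·0.9070}·d^3_{-2,0}(2.6918)·e^{-i·0·3.0999}. Compute d first:
Half-angle: c=0.223005, s=0.974817. N=√(1·120·6·6)=65.726707
The bounds max(0,m−m')=2 and min(l+m,l−m')=3 give 2 terms
  k=2: (−1)^0·65.7267/(12)·0.2230^4·0.9748^2 = +0.012873
  k=3: (−1)^1·65.7267/(12)·0.2230^2·0.9748^4 = -0.245971
d^3_{-2,0}(2.6918) = +0.012873 -0.245971 = -0.233098
Attach z-rotation phases: D = e^{-i(-2)(0.9070)}·(-0.233098)·e^{-i(0)(3.0999)} = +0.056133-0.226239i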